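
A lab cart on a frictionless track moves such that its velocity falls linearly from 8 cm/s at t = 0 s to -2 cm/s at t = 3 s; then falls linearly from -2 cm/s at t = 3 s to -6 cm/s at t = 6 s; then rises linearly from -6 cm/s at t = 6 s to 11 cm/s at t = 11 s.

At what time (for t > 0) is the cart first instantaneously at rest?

t = 2.4 s

v changes sign on 0–3 s (from 8 to -2); the graph is linear there, so v = 0 at t = 0 + (-8)·(3 − 0)/(-2 − 8) = 2.4 s.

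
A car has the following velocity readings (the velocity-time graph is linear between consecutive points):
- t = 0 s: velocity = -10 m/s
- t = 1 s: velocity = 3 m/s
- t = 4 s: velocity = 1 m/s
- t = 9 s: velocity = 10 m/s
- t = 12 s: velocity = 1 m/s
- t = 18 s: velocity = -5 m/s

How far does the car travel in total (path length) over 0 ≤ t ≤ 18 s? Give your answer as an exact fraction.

Distance (not displacement) is the total path length: add the absolute areas under v-t.
0–1 s: v = 0 at t = 10/13 s; triangle areas 50/13 + 9/26 = 109/26 m
1–4 s: |½(3 + 1)(3)| = 6 m
4–9 s: |½(1 + 10)(5)| = 27.5 m
9–12 s: |½(10 + 1)(3)| = 16.5 m
12–18 s: v = 0 at t = 13 s; triangle areas 0.5 + 12.5 = 13 m
Total distance = 1747/26 m

1747/26 m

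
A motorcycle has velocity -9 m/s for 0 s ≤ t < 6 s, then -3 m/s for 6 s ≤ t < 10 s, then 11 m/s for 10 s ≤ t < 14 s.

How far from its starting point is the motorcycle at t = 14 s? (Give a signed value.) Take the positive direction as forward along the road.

-22 m

Displacement is the signed area under the v-t curve.
0–6 s: -9 × 6 = -54 m
6–10 s: -3 × 4 = -12 m
10–14 s: 11 × 4 = 44 m
Net displacement = -22 m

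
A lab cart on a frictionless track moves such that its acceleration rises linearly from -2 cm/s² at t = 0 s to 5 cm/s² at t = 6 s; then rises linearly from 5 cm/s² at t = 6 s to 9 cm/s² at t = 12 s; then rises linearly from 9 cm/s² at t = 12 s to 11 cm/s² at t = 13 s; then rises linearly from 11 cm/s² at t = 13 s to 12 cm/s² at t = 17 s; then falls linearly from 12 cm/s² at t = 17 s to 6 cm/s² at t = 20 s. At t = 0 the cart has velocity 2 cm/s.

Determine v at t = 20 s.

136 cm/s

Δv equals the area under the a-t graph; then v = v₀ + Δv.
0–6 s: ½(-2 + 5)(6) = 9 cm/s
6–12 s: ½(5 + 9)(6) = 42 cm/s
12–13 s: ½(9 + 11)(1) = 10 cm/s
13–17 s: ½(11 + 12)(4) = 46 cm/s
17–20 s: ½(12 + 6)(3) = 27 cm/s
Δv = 134 cm/s, so v(20) = 2 + (134) = 136 cm/s.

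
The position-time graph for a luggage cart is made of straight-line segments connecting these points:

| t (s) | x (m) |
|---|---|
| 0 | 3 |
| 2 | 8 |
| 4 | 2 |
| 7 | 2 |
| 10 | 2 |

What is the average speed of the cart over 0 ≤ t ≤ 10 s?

1.1 m/s

Average speed = (total path length)/(elapsed time); on a piecewise-linear x-t graph the path length is Σ|Δx|.
0–2 s: |Δx| = |8 − 3| = 5 m
2–4 s: |Δx| = |2 − 8| = 6 m
4–7 s: |Δx| = |2 − 2| = 0 m
7–10 s: |Δx| = |2 − 2| = 0 m
Total path = 11 m; average speed = 11/10 = 1.1 m/s.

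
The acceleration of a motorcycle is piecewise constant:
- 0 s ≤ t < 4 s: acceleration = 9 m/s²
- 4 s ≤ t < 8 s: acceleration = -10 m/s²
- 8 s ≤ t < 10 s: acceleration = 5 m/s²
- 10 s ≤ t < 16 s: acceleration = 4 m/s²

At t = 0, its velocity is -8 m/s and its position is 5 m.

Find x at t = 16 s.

123 m

On each constant-a segment, Δv = aΔt and Δx = v₀Δt + ½aΔt²; chain segment to segment.
0–4 s: v starts -8 m/s; Δx = -8·4 + ½·9·4² = 40 m; v ends 28 m/s.
4–8 s: v starts 28 m/s; Δx = 28·4 + ½·-10·4² = 32 m; v ends -12 m/s.
8–10 s: v starts -12 m/s; Δx = -12·2 + ½·5·2² = -14 m; v ends -2 m/s.
10–16 s: v starts -2 m/s; Δx = -2·6 + ½·4·6² = 60 m; v ends 22 m/s.
x(16) = 5 + Σ Δx = 123 m.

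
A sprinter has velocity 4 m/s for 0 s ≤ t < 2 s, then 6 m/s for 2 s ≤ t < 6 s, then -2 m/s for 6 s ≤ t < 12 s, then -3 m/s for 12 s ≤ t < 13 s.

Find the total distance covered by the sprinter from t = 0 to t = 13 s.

Total distance travelled is ∫|v| dt — sum the magnitudes of each area piece.
0–2 s: |4| × 2 = 8 m
2–6 s: |6| × 4 = 24 m
6–12 s: |-2| × 6 = 12 m
12–13 s: |-3| × 1 = 3 m
Total distance = 47 m

47 m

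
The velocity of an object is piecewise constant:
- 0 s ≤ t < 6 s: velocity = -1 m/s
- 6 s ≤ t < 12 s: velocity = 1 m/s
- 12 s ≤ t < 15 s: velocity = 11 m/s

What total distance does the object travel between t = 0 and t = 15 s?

Distance (not displacement) is the total path length: add the absolute areas under v-t.
0–6 s: |-1| × 6 = 6 m
6–12 s: |1| × 6 = 6 m
12–15 s: |11| × 3 = 33 m
Total distance = 45 m

45 m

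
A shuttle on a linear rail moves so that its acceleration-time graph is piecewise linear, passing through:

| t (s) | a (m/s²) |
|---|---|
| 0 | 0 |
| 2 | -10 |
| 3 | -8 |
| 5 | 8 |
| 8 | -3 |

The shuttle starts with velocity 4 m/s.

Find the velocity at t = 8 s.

Δv equals the area under the a-t graph; then v = v₀ + Δv.
0–2 s: ½(0 + -10)(2) = -10 m/s
2–3 s: ½(-10 + -8)(1) = -9 m/s
3–5 s: ½(-8 + 8)(2) = 0 m/s
5–8 s: ½(8 + -3)(3) = 7.5 m/s
Δv = -11.5 m/s, so v(8) = 4 + (-11.5) = -7.5 m/s.

-7.5 m/s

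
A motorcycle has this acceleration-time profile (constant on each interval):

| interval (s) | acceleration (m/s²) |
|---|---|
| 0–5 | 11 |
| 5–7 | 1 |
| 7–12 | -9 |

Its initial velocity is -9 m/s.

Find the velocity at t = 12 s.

3 m/s

Δv equals the area under the a-t graph; then v = v₀ + Δv.
0–5 s: 11 × 5 = 55 m/s
5–7 s: 1 × 2 = 2 m/s
7–12 s: -9 × 5 = -45 m/s
Δv = 12 m/s, so v(12) = -9 + (12) = 3 m/s.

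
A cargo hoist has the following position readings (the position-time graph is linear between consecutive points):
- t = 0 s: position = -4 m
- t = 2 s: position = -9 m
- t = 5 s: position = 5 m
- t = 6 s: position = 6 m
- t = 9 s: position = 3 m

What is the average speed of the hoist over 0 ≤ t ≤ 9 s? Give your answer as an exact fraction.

Average speed = (total path length)/(elapsed time); on a piecewise-linear x-t graph the path length is Σ|Δx|.
0–2 s: |Δx| = |-9 − -4| = 5 m
2–5 s: |Δx| = |5 − -9| = 14 m
5–6 s: |Δx| = |6 − 5| = 1 m
6–9 s: |Δx| = |3 − 6| = 3 m
Total path = 23 m; average speed = 23/9 = 23/9 m/s.

23/9 m/s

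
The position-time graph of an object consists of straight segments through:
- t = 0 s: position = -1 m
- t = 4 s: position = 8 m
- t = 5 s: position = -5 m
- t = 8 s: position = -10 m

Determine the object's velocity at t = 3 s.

2.25 m/s

Velocity is the slope of the x-t graph on 0–4 s: (8 − -1)/(4 − 0) = 2.25 m/s.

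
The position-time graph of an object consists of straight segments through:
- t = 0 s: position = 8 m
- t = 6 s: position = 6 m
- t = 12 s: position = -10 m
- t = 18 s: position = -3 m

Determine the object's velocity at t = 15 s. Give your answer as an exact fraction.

7/6 m/s

Velocity is the slope of the x-t graph on 12–18 s: (-3 − -10)/(18 − 12) = 7/6 m/s.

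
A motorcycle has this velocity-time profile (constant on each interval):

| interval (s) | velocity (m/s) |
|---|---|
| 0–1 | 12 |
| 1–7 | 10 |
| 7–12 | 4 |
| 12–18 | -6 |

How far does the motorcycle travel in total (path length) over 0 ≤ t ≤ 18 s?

Distance (not displacement) is the total path length: add the absolute areas under v-t.
0–1 s: |12| × 1 = 12 m
1–7 s: |10| × 6 = 60 m
7–12 s: |4| × 5 = 20 m
12–18 s: |-6| × 6 = 36 m
Total distance = 128 m

128 m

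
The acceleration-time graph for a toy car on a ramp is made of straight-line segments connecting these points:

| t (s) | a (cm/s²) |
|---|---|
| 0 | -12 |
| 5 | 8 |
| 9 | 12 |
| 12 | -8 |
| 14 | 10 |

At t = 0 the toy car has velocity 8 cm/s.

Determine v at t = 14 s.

Δv equals the area under the a-t graph; then v = v₀ + Δv.
0–5 s: ½(-12 + 8)(5) = -10 cm/s
5–9 s: ½(8 + 12)(4) = 40 cm/s
9–12 s: ½(12 + -8)(3) = 6 cm/s
12–14 s: ½(-8 + 10)(2) = 2 cm/s
Δv = 38 cm/s, so v(14) = 8 + (38) = 46 cm/s.

46 cm/s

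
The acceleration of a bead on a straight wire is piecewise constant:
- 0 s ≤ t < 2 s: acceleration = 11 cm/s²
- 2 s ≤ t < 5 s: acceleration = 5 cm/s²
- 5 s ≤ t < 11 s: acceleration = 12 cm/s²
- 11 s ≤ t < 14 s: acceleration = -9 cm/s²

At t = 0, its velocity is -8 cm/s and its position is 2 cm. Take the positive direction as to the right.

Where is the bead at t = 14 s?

On each constant-a segment, Δv = aΔt and Δx = v₀Δt + ½aΔt²; chain segment to segment.
0–2 s: v starts -8 cm/s; Δx = -8·2 + ½·11·2² = 6 cm; v ends 14 cm/s.
2–5 s: v starts 14 cm/s; Δx = 14·3 + ½·5·3² = 64.5 cm; v ends 29 cm/s.
5–11 s: v starts 29 cm/s; Δx = 29·6 + ½·12·6² = 390 cm; v ends 101 cm/s.
11–14 s: v starts 101 cm/s; Δx = 101·3 + ½·-9·3² = 262.5 cm; v ends 74 cm/s.
x(14) = 2 + Σ Δx = 725 cm.

725 cm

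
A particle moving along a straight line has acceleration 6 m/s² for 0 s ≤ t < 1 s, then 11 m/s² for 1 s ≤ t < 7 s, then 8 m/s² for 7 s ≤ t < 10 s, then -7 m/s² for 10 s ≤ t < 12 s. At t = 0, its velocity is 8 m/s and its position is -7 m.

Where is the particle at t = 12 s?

On each constant-a segment, Δv = aΔt and Δx = v₀Δt + ½aΔt²; chain segment to segment.
0–1 s: v starts 8 m/s; Δx = 8·1 + ½·6·1² = 11 m; v ends 14 m/s.
1–7 s: v starts 14 m/s; Δx = 14·6 + ½·11·6² = 282 m; v ends 80 m/s.
7–10 s: v starts 80 m/s; Δx = 80·3 + ½·8·3² = 276 m; v ends 104 m/s.
10–12 s: v starts 104 m/s; Δx = 104·2 + ½·-7·2² = 194 m; v ends 90 m/s.
x(12) = -7 + Σ Δx = 756 m.

756 m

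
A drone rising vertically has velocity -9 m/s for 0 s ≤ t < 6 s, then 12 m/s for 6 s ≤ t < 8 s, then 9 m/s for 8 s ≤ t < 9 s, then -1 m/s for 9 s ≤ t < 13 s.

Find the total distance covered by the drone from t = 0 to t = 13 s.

Distance (not displacement) is the total path length: add the absolute areas under v-t.
0–6 s: |-9| × 6 = 54 m
6–8 s: |12| × 2 = 24 m
8–9 s: |9| × 1 = 9 m
9–13 s: |-1| × 4 = 4 m
Total distance = 91 m

91 m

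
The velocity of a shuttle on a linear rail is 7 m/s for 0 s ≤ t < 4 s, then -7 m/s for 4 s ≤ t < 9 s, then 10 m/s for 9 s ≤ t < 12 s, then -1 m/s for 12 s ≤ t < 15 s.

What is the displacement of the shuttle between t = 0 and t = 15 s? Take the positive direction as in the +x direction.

20 m

Net displacement equals the area under the velocity-time graph (areas below the axis count negative).
0–4 s: 7 × 4 = 28 m
4–9 s: -7 × 5 = -35 m
9–12 s: 10 × 3 = 30 m
12–15 s: -1 × 3 = -3 m
Net displacement = 20 m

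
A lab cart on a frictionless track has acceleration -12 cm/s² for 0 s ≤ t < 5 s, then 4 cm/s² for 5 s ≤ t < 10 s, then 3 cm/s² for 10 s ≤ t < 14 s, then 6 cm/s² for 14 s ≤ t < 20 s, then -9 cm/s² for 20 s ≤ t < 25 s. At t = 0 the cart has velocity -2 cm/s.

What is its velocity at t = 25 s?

Δv equals the area under the a-t graph; then v = v₀ + Δv.
0–5 s: -12 × 5 = -60 cm/s
5–10 s: 4 × 5 = 20 cm/s
10–14 s: 3 × 4 = 12 cm/s
14–20 s: 6 × 6 = 36 cm/s
20–25 s: -9 × 5 = -45 cm/s
Δv = -37 cm/s, so v(25) = -2 + (-37) = -39 cm/s.

-39 cm/s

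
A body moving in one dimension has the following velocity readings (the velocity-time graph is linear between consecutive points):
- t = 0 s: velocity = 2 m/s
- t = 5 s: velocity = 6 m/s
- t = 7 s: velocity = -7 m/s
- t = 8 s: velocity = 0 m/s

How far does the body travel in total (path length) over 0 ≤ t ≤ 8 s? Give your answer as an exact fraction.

781/26 m

Distance (not displacement) is the total path length: add the absolute areas under v-t.
0–5 s: |½(2 + 6)(5)| = 20 m
5–7 s: v = 0 at t = 77/13 s; triangle areas 36/13 + 49/13 = 85/13 m
7–8 s: |½(-7 + 0)(1)| = 3.5 m
Total distance = 781/26 m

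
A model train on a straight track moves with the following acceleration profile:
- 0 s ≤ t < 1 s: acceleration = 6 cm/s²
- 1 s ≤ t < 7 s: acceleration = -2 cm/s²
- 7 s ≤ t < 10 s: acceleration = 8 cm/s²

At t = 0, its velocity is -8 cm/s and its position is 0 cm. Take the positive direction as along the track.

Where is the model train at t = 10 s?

On each constant-a segment, Δv = aΔt and Δx = v₀Δt + ½aΔt²; chain segment to segment.
0–1 s: v starts -8 cm/s; Δx = -8·1 + ½·6·1² = -5 cm; v ends -2 cm/s.
1–7 s: v starts -2 cm/s; Δx = -2·6 + ½·-2·6² = -48 cm; v ends -14 cm/s.
7–10 s: v starts -14 cm/s; Δx = -14·3 + ½·8·3² = -6 cm; v ends 10 cm/s.
x(10) = 0 + Σ Δx = -59 cm.

-59 cm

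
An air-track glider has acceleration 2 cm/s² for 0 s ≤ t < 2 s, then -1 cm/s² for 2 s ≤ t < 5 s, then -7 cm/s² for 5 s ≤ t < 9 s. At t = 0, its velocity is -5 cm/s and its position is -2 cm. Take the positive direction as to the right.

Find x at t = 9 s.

-87.5 cm

On each constant-a segment, Δv = aΔt and Δx = v₀Δt + ½aΔt²; chain segment to segment.
0–2 s: v starts -5 cm/s; Δx = -5·2 + ½·2·2² = -6 cm; v ends -1 cm/s.
2–5 s: v starts -1 cm/s; Δx = -1·3 + ½·-1·3² = -7.5 cm; v ends -4 cm/s.
5–9 s: v starts -4 cm/s; Δx = -4·4 + ½·-7·4² = -72 cm; v ends -32 cm/s.
x(9) = -2 + Σ Δx = -87.5 cm.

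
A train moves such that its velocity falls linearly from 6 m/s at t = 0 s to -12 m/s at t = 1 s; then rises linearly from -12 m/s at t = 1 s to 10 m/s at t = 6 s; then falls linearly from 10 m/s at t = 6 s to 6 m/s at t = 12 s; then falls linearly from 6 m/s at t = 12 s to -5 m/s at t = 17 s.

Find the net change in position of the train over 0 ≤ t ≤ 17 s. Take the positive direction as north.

42.5 m

Net displacement equals the area under the velocity-time graph (areas below the axis count negative).
0–1 s: ½(6 + -12)(1) = -3 m
1–6 s: ½(-12 + 10)(5) = -5 m
6–12 s: ½(10 + 6)(6) = 48 m
12–17 s: ½(6 + -5)(5) = 2.5 m
Net displacement = 42.5 m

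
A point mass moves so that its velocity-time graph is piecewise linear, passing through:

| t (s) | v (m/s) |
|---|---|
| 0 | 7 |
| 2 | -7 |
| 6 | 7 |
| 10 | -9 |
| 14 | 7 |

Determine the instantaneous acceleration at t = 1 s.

Acceleration is the slope of the v-t graph on 0–2 s: (-7 − 7)/(2 − 0) = -7 m/s².

-7 m/s²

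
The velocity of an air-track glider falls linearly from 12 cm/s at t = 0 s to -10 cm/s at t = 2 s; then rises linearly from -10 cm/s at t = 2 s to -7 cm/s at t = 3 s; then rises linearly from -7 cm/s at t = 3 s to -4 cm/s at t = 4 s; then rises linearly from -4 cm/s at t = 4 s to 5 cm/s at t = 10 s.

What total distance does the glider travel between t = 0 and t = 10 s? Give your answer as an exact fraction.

Distance (not displacement) is the total path length: add the absolute areas under v-t.
0–2 s: v = 0 at t = 12/11 s; triangle areas 72/11 + 50/11 = 122/11 cm
2–3 s: |½(-10 + -7)(1)| = 8.5 cm
3–4 s: |½(-7 + -4)(1)| = 5.5 cm
4–10 s: v = 0 at t = 20/3 s; triangle areas 16/3 + 25/3 = 41/3 cm
Total distance = 1279/33 cm

1279/33 cm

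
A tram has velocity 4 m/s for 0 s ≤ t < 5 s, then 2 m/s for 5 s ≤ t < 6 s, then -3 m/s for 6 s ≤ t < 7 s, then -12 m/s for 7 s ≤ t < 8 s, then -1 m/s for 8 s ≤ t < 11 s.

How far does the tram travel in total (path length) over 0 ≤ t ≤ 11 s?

40 m

Total distance travelled is ∫|v| dt — sum the magnitudes of each area piece.
0–5 s: |4| × 5 = 20 m
5–6 s: |2| × 1 = 2 m
6–7 s: |-3| × 1 = 3 m
7–8 s: |-12| × 1 = 12 m
8–11 s: |-1| × 3 = 3 m
Total distance = 40 m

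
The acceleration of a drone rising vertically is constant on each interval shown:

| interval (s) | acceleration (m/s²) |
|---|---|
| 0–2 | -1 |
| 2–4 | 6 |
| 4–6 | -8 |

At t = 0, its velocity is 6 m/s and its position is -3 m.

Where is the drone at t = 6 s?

43 m

On each constant-a segment, Δv = aΔt and Δx = v₀Δt + ½aΔt²; chain segment to segment.
0–2 s: v starts 6 m/s; Δx = 6·2 + ½·-1·2² = 10 m; v ends 4 m/s.
2–4 s: v starts 4 m/s; Δx = 4·2 + ½·6·2² = 20 m; v ends 16 m/s.
4–6 s: v starts 16 m/s; Δx = 16·2 + ½·-8·2² = 16 m; v ends 0 m/s.
x(6) = -3 + Σ Δx = 43 m.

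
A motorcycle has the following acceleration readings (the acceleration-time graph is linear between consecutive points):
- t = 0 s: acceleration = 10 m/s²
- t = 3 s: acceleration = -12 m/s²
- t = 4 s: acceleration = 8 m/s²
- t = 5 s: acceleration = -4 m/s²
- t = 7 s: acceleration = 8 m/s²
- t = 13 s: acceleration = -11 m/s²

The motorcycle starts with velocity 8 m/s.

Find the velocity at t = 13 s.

Δv equals the area under the a-t graph; then v = v₀ + Δv.
0–3 s: ½(10 + -12)(3) = -3 m/s
3–4 s: ½(-12 + 8)(1) = -2 m/s
4–5 s: ½(8 + -4)(1) = 2 m/s
5–7 s: ½(-4 + 8)(2) = 4 m/s
7–13 s: ½(8 + -11)(6) = -9 m/s
Δv = -8 m/s, so v(13) = 8 + (-8) = 0 m/s.

0 m/s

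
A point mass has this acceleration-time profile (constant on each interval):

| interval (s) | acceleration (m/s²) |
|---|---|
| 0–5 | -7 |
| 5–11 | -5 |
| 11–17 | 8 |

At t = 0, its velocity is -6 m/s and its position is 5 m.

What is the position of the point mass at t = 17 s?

On each constant-a segment, Δv = aΔt and Δx = v₀Δt + ½aΔt²; chain segment to segment.
0–5 s: v starts -6 m/s; Δx = -6·5 + ½·-7·5² = -117.5 m; v ends -41 m/s.
5–11 s: v starts -41 m/s; Δx = -41·6 + ½·-5·6² = -336 m; v ends -71 m/s.
11–17 s: v starts -71 m/s; Δx = -71·6 + ½·8·6² = -282 m; v ends -23 m/s.
x(17) = 5 + Σ Δx = -730.5 m.

-730.5 m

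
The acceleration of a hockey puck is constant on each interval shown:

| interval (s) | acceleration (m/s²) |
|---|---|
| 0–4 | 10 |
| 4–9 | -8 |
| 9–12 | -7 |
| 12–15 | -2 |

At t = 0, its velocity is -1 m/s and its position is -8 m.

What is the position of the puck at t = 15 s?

53.5 m

On each constant-a segment, Δv = aΔt and Δx = v₀Δt + ½aΔt²; chain segment to segment.
0–4 s: v starts -1 m/s; Δx = -1·4 + ½·10·4² = 76 m; v ends 39 m/s.
4–9 s: v starts 39 m/s; Δx = 39·5 + ½·-8·5² = 95 m; v ends -1 m/s.
9–12 s: v starts -1 m/s; Δx = -1·3 + ½·-7·3² = -34.5 m; v ends -22 m/s.
12–15 s: v starts -22 m/s; Δx = -22·3 + ½·-2·3² = -75 m; v ends -28 m/s.
x(15) = -8 + Σ Δx = 53.5 m.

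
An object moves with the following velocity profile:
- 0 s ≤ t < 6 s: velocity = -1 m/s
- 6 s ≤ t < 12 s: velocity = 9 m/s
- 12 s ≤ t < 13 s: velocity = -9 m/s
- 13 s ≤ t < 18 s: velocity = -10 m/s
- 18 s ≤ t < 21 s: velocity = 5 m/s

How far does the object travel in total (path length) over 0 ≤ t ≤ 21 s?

Total distance travelled is ∫|v| dt — sum the magnitudes of each area piece.
0–6 s: |-1| × 6 = 6 m
6–12 s: |9| × 6 = 54 m
12–13 s: |-9| × 1 = 9 m
13–18 s: |-10| × 5 = 50 m
18–21 s: |5| × 3 = 15 m
Total distance = 134 m

134 m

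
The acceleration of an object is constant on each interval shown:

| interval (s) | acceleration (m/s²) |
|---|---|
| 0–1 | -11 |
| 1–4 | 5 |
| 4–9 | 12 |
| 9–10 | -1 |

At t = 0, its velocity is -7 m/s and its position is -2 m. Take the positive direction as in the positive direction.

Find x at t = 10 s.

On each constant-a segment, Δv = aΔt and Δx = v₀Δt + ½aΔt²; chain segment to segment.
0–1 s: v starts -7 m/s; Δx = -7·1 + ½·-11·1² = -12.5 m; v ends -18 m/s.
1–4 s: v starts -18 m/s; Δx = -18·3 + ½·5·3² = -31.5 m; v ends -3 m/s.
4–9 s: v starts -3 m/s; Δx = -3·5 + ½·12·5² = 135 m; v ends 57 m/s.
9–10 s: v starts 57 m/s; Δx = 57·1 + ½·-1·1² = 56.5 m; v ends 56 m/s.
x(10) = -2 + Σ Δx = 145.5 m.

145.5 m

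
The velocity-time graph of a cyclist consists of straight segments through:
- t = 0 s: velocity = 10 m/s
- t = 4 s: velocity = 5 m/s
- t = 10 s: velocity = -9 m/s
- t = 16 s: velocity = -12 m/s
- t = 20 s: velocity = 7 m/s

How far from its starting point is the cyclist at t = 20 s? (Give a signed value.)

Displacement is the signed area under the v-t curve.
0–4 s: ½(10 + 5)(4) = 30 m
4–10 s: ½(5 + -9)(6) = -12 m
10–16 s: ½(-9 + -12)(6) = -63 m
16–20 s: ½(-12 + 7)(4) = -10 m
Net displacement = -55 m

-55 m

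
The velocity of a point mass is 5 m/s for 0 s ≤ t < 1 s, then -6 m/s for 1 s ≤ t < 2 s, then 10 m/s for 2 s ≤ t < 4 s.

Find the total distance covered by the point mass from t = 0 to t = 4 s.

Distance (not displacement) is the total path length: add the absolute areas under v-t.
0–1 s: |5| × 1 = 5 m
1–2 s: |-6| × 1 = 6 m
2–4 s: |10| × 2 = 20 m
Total distance = 31 m

31 m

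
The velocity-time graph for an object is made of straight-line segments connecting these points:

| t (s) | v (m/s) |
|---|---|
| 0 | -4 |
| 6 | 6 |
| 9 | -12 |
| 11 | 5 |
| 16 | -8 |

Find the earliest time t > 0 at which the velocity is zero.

t = 2.4 s

v changes sign on 0–6 s (from -4 to 6); the graph is linear there, so v = 0 at t = 0 + (4)·(6 − 0)/(6 − -4) = 2.4 s.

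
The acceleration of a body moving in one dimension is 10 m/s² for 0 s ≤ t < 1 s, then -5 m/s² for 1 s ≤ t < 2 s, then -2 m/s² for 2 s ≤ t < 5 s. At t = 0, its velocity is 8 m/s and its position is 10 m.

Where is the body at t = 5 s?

68.5 m

On each constant-a segment, Δv = aΔt and Δx = v₀Δt + ½aΔt²; chain segment to segment.
0–1 s: v starts 8 m/s; Δx = 8·1 + ½·10·1² = 13 m; v ends 18 m/s.
1–2 s: v starts 18 m/s; Δx = 18·1 + ½·-5·1² = 15.5 m; v ends 13 m/s.
2–5 s: v starts 13 m/s; Δx = 13·3 + ½·-2·3² = 30 m; v ends 7 m/s.
x(5) = 10 + Σ Δx = 68.5 m.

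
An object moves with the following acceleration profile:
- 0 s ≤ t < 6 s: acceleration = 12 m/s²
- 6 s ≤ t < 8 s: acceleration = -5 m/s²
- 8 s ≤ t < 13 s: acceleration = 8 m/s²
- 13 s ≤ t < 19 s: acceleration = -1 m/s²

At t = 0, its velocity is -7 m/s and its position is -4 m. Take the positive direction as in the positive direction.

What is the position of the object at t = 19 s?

On each constant-a segment, Δv = aΔt and Δx = v₀Δt + ½aΔt²; chain segment to segment.
0–6 s: v starts -7 m/s; Δx = -7·6 + ½·12·6² = 174 m; v ends 65 m/s.
6–8 s: v starts 65 m/s; Δx = 65·2 + ½·-5·2² = 120 m; v ends 55 m/s.
8–13 s: v starts 55 m/s; Δx = 55·5 + ½·8·5² = 375 m; v ends 95 m/s.
13–19 s: v starts 95 m/s; Δx = 95·6 + ½·-1·6² = 552 m; v ends 89 m/s.
x(19) = -4 + Σ Δx = 1217 m.

1217 m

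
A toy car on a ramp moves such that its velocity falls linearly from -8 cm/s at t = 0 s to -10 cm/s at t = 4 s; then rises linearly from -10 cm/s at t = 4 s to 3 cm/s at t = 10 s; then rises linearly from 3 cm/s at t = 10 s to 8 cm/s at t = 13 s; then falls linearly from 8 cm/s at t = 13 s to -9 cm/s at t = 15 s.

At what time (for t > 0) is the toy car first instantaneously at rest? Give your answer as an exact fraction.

t = 112/13 s

v changes sign on 4–10 s (from -10 to 3); the graph is linear there, so v = 0 at t = 4 + (10)·(10 − 4)/(3 − -10) = 112/13 s.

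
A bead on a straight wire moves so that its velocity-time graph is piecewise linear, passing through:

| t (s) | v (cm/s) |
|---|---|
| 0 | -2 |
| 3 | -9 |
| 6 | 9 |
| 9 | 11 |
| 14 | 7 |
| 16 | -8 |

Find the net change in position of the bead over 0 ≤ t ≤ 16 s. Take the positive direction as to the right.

57.5 cm

Displacement is the signed area under the v-t curve.
0–3 s: ½(-2 + -9)(3) = -16.5 cm
3–6 s: ½(-9 + 9)(3) = 0 cm
6–9 s: ½(9 + 11)(3) = 30 cm
9–14 s: ½(11 + 7)(5) = 45 cm
14–16 s: ½(7 + -8)(2) = -1 cm
Net displacement = 57.5 cm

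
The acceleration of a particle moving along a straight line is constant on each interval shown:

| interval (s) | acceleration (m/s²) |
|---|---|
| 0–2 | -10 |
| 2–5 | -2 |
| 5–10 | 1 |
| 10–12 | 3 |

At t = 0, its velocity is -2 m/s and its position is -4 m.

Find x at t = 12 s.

On each constant-a segment, Δv = aΔt and Δx = v₀Δt + ½aΔt²; chain segment to segment.
0–2 s: v starts -2 m/s; Δx = -2·2 + ½·-10·2² = -24 m; v ends -22 m/s.
2–5 s: v starts -22 m/s; Δx = -22·3 + ½·-2·3² = -75 m; v ends -28 m/s.
5–10 s: v starts -28 m/s; Δx = -28·5 + ½·1·5² = -127.5 m; v ends -23 m/s.
10–12 s: v starts -23 m/s; Δx = -23·2 + ½·3·2² = -40 m; v ends -17 m/s.
x(12) = -4 + Σ Δx = -270.5 m.

-270.5 m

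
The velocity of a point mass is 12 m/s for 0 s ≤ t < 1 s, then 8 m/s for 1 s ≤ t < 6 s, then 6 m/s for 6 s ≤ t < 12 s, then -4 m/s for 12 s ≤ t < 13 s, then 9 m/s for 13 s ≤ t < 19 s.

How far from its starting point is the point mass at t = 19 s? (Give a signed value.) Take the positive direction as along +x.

Net displacement equals the area under the velocity-time graph (areas below the axis count negative).
0–1 s: 12 × 1 = 12 m
1–6 s: 8 × 5 = 40 m
6–12 s: 6 × 6 = 36 m
12–13 s: -4 × 1 = -4 m
13–19 s: 9 × 6 = 54 m
Net displacement = 138 m

138 m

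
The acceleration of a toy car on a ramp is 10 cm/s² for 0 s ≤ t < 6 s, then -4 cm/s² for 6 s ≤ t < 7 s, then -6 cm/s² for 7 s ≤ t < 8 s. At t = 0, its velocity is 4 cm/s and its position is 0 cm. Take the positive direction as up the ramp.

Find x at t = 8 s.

On each constant-a segment, Δv = aΔt and Δx = v₀Δt + ½aΔt²; chain segment to segment.
0–6 s: v starts 4 cm/s; Δx = 4·6 + ½·10·6² = 204 cm; v ends 64 cm/s.
6–7 s: v starts 64 cm/s; Δx = 64·1 + ½·-4·1² = 62 cm; v ends 60 cm/s.
7–8 s: v starts 60 cm/s; Δx = 60·1 + ½·-6·1² = 57 cm; v ends 54 cm/s.
x(8) = 0 + Σ Δx = 323 cm.

323 cm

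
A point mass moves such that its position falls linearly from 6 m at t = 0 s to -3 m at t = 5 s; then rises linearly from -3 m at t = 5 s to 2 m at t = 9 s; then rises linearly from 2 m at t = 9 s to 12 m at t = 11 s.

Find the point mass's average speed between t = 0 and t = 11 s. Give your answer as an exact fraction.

Average speed = (total path length)/(elapsed time); on a piecewise-linear x-t graph the path length is Σ|Δx|.
0–5 s: |Δx| = |-3 − 6| = 9 m
5–9 s: |Δx| = |2 − -3| = 5 m
9–11 s: |Δx| = |12 − 2| = 10 m
Total path = 24 m; average speed = 24/11 = 24/11 m/s.

24/11 m/s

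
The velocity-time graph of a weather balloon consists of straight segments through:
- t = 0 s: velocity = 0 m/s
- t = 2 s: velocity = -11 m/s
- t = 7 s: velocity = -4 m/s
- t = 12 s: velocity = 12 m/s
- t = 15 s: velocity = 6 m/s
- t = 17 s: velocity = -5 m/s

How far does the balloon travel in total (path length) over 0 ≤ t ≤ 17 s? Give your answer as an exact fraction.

2333/22 m

Distance (not displacement) is the total path length: add the absolute areas under v-t.
0–2 s: |½(0 + -11)(2)| = 11 m
2–7 s: |½(-11 + -4)(5)| = 37.5 m
7–12 s: v = 0 at t = 8.25 s; triangle areas 2.5 + 22.5 = 25 m
12–15 s: |½(12 + 6)(3)| = 27 m
15–17 s: v = 0 at t = 177/11 s; triangle areas 36/11 + 25/11 = 61/11 m
Total distance = 2333/22 m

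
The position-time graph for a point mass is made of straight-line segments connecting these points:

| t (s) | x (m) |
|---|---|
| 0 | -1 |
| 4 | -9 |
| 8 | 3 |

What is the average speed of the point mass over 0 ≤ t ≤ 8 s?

Average speed = (total path length)/(elapsed time); on a piecewise-linear x-t graph the path length is Σ|Δx|.
0–4 s: |Δx| = |-9 − -1| = 8 m
4–8 s: |Δx| = |3 − -9| = 12 m
Total path = 20 m; average speed = 20/8 = 2.5 m/s.

2.5 m/s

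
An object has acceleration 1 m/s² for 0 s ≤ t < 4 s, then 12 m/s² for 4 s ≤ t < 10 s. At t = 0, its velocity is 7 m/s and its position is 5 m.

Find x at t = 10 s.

323 m

On each constant-a segment, Δv = aΔt and Δx = v₀Δt + ½aΔt²; chain segment to segment.
0–4 s: v starts 7 m/s; Δx = 7·4 + ½·1·4² = 36 m; v ends 11 m/s.
4–10 s: v starts 11 m/s; Δx = 11·6 + ½·12·6² = 282 m; v ends 83 m/s.
x(10) = 5 + Σ Δx = 323 m.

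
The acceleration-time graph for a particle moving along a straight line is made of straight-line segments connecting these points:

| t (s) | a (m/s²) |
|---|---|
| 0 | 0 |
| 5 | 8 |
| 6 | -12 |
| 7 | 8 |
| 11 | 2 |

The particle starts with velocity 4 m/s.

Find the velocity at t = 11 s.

40 m/s

Δv equals the area under the a-t graph; then v = v₀ + Δv.
0–5 s: ½(0 + 8)(5) = 20 m/s
5–6 s: ½(8 + -12)(1) = -2 m/s
6–7 s: ½(-12 + 8)(1) = -2 m/s
7–11 s: ½(8 + 2)(4) = 20 m/s
Δv = 36 m/s, so v(11) = 4 + (36) = 40 m/s.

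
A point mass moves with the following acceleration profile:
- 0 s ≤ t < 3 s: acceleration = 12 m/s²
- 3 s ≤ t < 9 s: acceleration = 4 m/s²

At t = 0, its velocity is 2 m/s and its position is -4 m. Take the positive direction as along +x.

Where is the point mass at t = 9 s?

On each constant-a segment, Δv = aΔt and Δx = v₀Δt + ½aΔt²; chain segment to segment.
0–3 s: v starts 2 m/s; Δx = 2·3 + ½·12·3² = 60 m; v ends 38 m/s.
3–9 s: v starts 38 m/s; Δx = 38·6 + ½·4·6² = 300 m; v ends 62 m/s.
x(9) = -4 + Σ Δx = 356 m.

356 m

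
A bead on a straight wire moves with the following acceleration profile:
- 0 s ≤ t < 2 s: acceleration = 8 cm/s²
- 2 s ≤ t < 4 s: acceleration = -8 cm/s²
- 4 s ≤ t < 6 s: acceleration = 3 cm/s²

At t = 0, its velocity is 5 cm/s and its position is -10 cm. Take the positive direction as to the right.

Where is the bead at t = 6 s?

58 cm

On each constant-a segment, Δv = aΔt and Δx = v₀Δt + ½aΔt²; chain segment to segment.
0–2 s: v starts 5 cm/s; Δx = 5·2 + ½·8·2² = 26 cm; v ends 21 cm/s.
2–4 s: v starts 21 cm/s; Δx = 21·2 + ½·-8·2² = 26 cm; v ends 5 cm/s.
4–6 s: v starts 5 cm/s; Δx = 5·2 + ½·3·2² = 16 cm; v ends 11 cm/s.
x(6) = -10 + Σ Δx = 58 cm.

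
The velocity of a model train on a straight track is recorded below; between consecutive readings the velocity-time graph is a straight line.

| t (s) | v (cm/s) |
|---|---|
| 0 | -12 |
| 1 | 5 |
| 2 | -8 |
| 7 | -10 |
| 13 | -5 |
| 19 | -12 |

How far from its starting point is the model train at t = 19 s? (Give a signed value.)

-146 cm

Net displacement equals the area under the velocity-time graph (areas below the axis count negative).
0–1 s: ½(-12 + 5)(1) = -3.5 cm
1–2 s: ½(5 + -8)(1) = -1.5 cm
2–7 s: ½(-8 + -10)(5) = -45 cm
7–13 s: ½(-10 + -5)(6) = -45 cm
13–19 s: ½(-5 + -12)(6) = -51 cm
Net displacement = -146 cm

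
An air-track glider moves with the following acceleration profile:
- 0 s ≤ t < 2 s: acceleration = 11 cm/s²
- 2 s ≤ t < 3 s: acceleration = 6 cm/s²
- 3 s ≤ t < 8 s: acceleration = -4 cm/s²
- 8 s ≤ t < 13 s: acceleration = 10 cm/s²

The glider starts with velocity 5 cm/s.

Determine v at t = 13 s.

Δv equals the area under the a-t graph; then v = v₀ + Δv.
0–2 s: 11 × 2 = 22 cm/s
2–3 s: 6 × 1 = 6 cm/s
3–8 s: -4 × 5 = -20 cm/s
8–13 s: 10 × 5 = 50 cm/s
Δv = 58 cm/s, so v(13) = 5 + (58) = 63 cm/s.

63 cm/s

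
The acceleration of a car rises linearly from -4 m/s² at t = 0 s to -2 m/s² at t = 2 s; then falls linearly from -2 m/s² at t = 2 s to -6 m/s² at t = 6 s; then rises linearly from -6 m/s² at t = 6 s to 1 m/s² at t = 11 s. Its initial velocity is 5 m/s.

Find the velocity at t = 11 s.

-29.5 m/s

Δv equals the area under the a-t graph; then v = v₀ + Δv.
0–2 s: ½(-4 + -2)(2) = -6 m/s
2–6 s: ½(-2 + -6)(4) = -16 m/s
6–11 s: ½(-6 + 1)(5) = -12.5 m/s
Δv = -34.5 m/s, so v(11) = 5 + (-34.5) = -29.5 m/s.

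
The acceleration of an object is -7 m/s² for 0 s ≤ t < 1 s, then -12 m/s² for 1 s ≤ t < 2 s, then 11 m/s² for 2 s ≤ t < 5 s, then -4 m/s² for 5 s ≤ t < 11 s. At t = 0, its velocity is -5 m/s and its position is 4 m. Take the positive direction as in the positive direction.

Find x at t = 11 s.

On each constant-a segment, Δv = aΔt and Δx = v₀Δt + ½aΔt²; chain segment to segment.
0–1 s: v starts -5 m/s; Δx = -5·1 + ½·-7·1² = -8.5 m; v ends -12 m/s.
1–2 s: v starts -12 m/s; Δx = -12·1 + ½·-12·1² = -18 m; v ends -24 m/s.
2–5 s: v starts -24 m/s; Δx = -24·3 + ½·11·3² = -22.5 m; v ends 9 m/s.
5–11 s: v starts 9 m/s; Δx = 9·6 + ½·-4·6² = -18 m; v ends -15 m/s.
x(11) = 4 + Σ Δx = -63 m.

-63 m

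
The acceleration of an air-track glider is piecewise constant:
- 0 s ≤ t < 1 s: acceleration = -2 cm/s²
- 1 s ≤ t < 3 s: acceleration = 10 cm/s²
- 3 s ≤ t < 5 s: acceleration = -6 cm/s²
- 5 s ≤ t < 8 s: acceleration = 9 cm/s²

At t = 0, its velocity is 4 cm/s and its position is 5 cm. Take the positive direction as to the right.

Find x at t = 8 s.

On each constant-a segment, Δv = aΔt and Δx = v₀Δt + ½aΔt²; chain segment to segment.
0–1 s: v starts 4 cm/s; Δx = 4·1 + ½·-2·1² = 3 cm; v ends 2 cm/s.
1–3 s: v starts 2 cm/s; Δx = 2·2 + ½·10·2² = 24 cm; v ends 22 cm/s.
3–5 s: v starts 22 cm/s; Δx = 22·2 + ½·-6·2² = 32 cm; v ends 10 cm/s.
5–8 s: v starts 10 cm/s; Δx = 10·3 + ½·9·3² = 70.5 cm; v ends 37 cm/s.
x(8) = 5 + Σ Δx = 134.5 cm.

134.5 cm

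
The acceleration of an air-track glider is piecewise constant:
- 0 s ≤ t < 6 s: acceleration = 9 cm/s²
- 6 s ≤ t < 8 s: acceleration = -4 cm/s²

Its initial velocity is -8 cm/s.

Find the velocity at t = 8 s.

Δv equals the area under the a-t graph; then v = v₀ + Δv.
0–6 s: 9 × 6 = 54 cm/s
6–8 s: -4 × 2 = -8 cm/s
Δv = 46 cm/s, so v(8) = -8 + (46) = 38 cm/s.

38 cm/s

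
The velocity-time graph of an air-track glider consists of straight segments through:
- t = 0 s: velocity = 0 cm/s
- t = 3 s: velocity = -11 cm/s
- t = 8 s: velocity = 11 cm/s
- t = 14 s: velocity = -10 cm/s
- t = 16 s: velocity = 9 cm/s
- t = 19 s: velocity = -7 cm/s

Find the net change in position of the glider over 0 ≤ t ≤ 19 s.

Displacement is the signed area under the v-t curve.
0–3 s: ½(0 + -11)(3) = -16.5 cm
3–8 s: ½(-11 + 11)(5) = 0 cm
8–14 s: ½(11 + -10)(6) = 3 cm
14–16 s: ½(-10 + 9)(2) = -1 cm
16–19 s: ½(9 + -7)(3) = 3 cm
Net displacement = -11.5 cm

-11.5 cm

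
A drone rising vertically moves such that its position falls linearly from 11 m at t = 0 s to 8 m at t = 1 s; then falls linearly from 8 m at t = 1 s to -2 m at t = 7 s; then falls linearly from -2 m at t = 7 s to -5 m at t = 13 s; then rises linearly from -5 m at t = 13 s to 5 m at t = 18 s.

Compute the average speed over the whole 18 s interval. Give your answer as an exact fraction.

13/9 m/s

Average speed = (total path length)/(elapsed time); on a piecewise-linear x-t graph the path length is Σ|Δx|.
0–1 s: |Δx| = |8 − 11| = 3 m
1–7 s: |Δx| = |-2 − 8| = 10 m
7–13 s: |Δx| = |-5 − -2| = 3 m
13–18 s: |Δx| = |5 − -5| = 10 m
Total path = 26 m; average speed = 26/18 = 13/9 m/s.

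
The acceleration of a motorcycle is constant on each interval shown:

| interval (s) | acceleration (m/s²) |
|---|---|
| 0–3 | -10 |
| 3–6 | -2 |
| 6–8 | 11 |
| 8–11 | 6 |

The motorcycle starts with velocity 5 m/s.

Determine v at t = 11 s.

9 m/s

Δv equals the area under the a-t graph; then v = v₀ + Δv.
0–3 s: -10 × 3 = -30 m/s
3–6 s: -2 × 3 = -6 m/s
6–8 s: 11 × 2 = 22 m/s
8–11 s: 6 × 3 = 18 m/s
Δv = 4 m/s, so v(11) = 5 + (4) = 9 m/s.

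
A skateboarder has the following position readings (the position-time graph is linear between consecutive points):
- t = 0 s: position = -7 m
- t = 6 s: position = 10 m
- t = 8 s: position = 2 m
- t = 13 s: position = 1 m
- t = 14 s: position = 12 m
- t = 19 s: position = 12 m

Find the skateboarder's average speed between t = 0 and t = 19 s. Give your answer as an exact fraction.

37/19 m/s

Average speed = (total path length)/(elapsed time); on a piecewise-linear x-t graph the path length is Σ|Δx|.
0–6 s: |Δx| = |10 − -7| = 17 m
6–8 s: |Δx| = |2 − 10| = 8 m
8–13 s: |Δx| = |1 − 2| = 1 m
13–14 s: |Δx| = |12 − 1| = 11 m
14–19 s: |Δx| = |12 − 12| = 0 m
Total path = 37 m; average speed = 37/19 = 37/19 m/s.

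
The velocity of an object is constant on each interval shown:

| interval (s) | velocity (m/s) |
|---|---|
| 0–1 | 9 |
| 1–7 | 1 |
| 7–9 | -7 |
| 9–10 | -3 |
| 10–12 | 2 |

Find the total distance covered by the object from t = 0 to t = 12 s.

36 m

Distance (not displacement) is the total path length: add the absolute areas under v-t.
0–1 s: |9| × 1 = 9 m
1–7 s: |1| × 6 = 6 m
7–9 s: |-7| × 2 = 14 m
9–10 s: |-3| × 1 = 3 m
10–12 s: |2| × 2 = 4 m
Total distance = 36 m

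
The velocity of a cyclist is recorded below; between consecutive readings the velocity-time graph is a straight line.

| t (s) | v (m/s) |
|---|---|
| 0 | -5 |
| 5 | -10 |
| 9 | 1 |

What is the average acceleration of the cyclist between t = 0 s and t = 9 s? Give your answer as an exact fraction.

Average acceleration = Δv/Δt = (1 − -5)/(9 − 0) = 2/3 m/s².

2/3 m/s²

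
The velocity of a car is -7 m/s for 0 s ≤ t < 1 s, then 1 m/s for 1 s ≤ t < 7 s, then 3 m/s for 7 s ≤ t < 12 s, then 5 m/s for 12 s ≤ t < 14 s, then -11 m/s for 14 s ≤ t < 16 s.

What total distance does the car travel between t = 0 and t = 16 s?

60 m

Distance (not displacement) is the total path length: add the absolute areas under v-t.
0–1 s: |-7| × 1 = 7 m
1–7 s: |1| × 6 = 6 m
7–12 s: |3| × 5 = 15 m
12–14 s: |5| × 2 = 10 m
14–16 s: |-11| × 2 = 22 m
Total distance = 60 m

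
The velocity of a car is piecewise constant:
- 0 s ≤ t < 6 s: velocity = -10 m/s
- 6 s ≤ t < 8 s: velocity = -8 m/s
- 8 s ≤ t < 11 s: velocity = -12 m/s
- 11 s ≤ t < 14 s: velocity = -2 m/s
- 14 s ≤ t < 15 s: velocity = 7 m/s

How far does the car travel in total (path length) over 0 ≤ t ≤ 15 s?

125 m

Total distance travelled is ∫|v| dt — sum the magnitudes of each area piece.
0–6 s: |-10| × 6 = 60 m
6–8 s: |-8| × 2 = 16 m
8–11 s: |-12| × 3 = 36 m
11–14 s: |-2| × 3 = 6 m
14–15 s: |7| × 1 = 7 m
Total distance = 125 m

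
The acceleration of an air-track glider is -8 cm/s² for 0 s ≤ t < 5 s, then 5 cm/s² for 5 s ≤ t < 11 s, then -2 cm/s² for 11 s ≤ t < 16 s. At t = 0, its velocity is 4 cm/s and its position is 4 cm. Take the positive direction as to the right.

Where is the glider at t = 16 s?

On each constant-a segment, Δv = aΔt and Δx = v₀Δt + ½aΔt²; chain segment to segment.
0–5 s: v starts 4 cm/s; Δx = 4·5 + ½·-8·5² = -80 cm; v ends -36 cm/s.
5–11 s: v starts -36 cm/s; Δx = -36·6 + ½·5·6² = -126 cm; v ends -6 cm/s.
11–16 s: v starts -6 cm/s; Δx = -6·5 + ½·-2·5² = -55 cm; v ends -16 cm/s.
x(16) = 4 + Σ Δx = -257 cm.

-257 cm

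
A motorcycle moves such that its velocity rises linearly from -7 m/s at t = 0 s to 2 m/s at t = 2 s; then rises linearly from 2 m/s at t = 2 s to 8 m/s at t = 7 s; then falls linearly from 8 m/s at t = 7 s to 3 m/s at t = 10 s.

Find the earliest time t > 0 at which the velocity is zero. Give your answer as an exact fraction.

t = 14/9 s

v changes sign on 0–2 s (from -7 to 2); the graph is linear there, so v = 0 at t = 0 + (7)·(2 − 0)/(2 − -7) = 14/9 s.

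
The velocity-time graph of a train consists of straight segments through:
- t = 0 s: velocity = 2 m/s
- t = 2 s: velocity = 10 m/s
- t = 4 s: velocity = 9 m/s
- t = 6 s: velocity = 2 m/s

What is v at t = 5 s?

5.5 m/s

On 4–6 s the graph is linear from 9 to 2 m/s: v(5) = 9 + (2 − 9)·(5 − 4)/(6 − 4) = 5.5 m/s.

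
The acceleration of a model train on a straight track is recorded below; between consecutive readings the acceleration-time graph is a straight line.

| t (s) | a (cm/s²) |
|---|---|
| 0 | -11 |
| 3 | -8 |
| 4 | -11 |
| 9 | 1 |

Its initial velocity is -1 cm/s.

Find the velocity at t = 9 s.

-64 cm/s

Δv equals the area under the a-t graph; then v = v₀ + Δv.
0–3 s: ½(-11 + -8)(3) = -28.5 cm/s
3–4 s: ½(-8 + -11)(1) = -9.5 cm/s
4–9 s: ½(-11 + 1)(5) = -25 cm/s
Δv = -63 cm/s, so v(9) = -1 + (-63) = -64 cm/s.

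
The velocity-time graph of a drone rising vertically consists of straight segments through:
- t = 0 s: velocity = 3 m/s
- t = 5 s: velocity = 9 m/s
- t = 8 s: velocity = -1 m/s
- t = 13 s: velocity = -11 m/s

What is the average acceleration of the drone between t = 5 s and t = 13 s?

Average acceleration = Δv/Δt = (-11 − 9)/(13 − 5) = -2.5 m/s².

-2.5 m/s²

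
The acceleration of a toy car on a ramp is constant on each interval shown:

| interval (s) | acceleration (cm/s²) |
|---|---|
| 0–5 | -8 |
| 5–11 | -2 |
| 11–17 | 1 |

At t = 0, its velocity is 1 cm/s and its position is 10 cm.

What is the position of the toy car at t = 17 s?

On each constant-a segment, Δv = aΔt and Δx = v₀Δt + ½aΔt²; chain segment to segment.
0–5 s: v starts 1 cm/s; Δx = 1·5 + ½·-8·5² = -95 cm; v ends -39 cm/s.
5–11 s: v starts -39 cm/s; Δx = -39·6 + ½·-2·6² = -270 cm; v ends -51 cm/s.
11–17 s: v starts -51 cm/s; Δx = -51·6 + ½·1·6² = -288 cm; v ends -45 cm/s.
x(17) = 10 + Σ Δx = -643 cm.

-643 cm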